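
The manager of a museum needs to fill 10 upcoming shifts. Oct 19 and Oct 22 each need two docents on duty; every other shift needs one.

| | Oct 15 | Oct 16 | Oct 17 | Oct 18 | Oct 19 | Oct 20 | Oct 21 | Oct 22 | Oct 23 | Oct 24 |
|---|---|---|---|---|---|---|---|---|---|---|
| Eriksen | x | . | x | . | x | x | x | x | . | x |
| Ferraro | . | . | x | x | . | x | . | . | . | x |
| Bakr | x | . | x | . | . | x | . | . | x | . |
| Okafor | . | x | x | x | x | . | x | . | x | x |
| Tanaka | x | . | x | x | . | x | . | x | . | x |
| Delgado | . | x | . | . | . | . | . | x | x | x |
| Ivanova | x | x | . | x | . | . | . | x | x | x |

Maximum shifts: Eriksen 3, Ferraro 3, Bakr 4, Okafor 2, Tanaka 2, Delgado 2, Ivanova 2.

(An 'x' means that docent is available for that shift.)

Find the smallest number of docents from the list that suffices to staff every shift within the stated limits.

5

12 slots to fill and no one can take more than 4, so at least ⌈12/4⌉ = 3 docents are needed.
No set of 4 docents can cover every shift (each such set leaves at least one shift with no one available or exceeds a cap).
Eriksen, Ferraro, Bakr, Okafor, and Tanaka alone can cover everything: Oct 15→Bakr, Oct 16→Okafor, Oct 17→Bakr, Oct 18→Ferraro, Oct 19→Eriksen+Okafor, Oct 20→Ferraro, Oct 21→Eriksen, Oct 22→Eriksen+Tanaka, Oct 23→Bakr, Oct 24→Ferraro.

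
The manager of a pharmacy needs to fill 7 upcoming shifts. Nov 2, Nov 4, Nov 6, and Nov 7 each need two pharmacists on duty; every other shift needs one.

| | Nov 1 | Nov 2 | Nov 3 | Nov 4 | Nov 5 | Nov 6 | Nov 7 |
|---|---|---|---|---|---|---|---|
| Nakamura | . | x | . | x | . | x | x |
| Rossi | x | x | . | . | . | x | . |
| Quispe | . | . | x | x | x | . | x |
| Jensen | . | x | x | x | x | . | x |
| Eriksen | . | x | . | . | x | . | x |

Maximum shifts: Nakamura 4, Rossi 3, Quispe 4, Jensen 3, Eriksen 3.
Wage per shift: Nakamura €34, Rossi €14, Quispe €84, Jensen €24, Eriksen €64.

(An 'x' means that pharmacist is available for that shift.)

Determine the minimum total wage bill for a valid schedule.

€314

Nov 1 can only be covered by Rossi, so that assignment is forced.
Nov 6 can only be covered by Nakamura and Rossi, so that assignment is forced.
Picking the cheapest available pharmacist for each shift independently would cost €264, but that ignores the shift limits.
An optimal schedule: Nov 1→Rossi, Nov 2→Rossi+Nakamura, Nov 3→Jensen, Nov 4→Jensen+Nakamura, Nov 5→Jensen, Nov 6→Rossi+Nakamura, Nov 7→Nakamura+Eriksen.
Total: 14 + 14 + 34 + 24 + 24 + 34 + 24 + 14 + 34 + 34 + 64 = €314.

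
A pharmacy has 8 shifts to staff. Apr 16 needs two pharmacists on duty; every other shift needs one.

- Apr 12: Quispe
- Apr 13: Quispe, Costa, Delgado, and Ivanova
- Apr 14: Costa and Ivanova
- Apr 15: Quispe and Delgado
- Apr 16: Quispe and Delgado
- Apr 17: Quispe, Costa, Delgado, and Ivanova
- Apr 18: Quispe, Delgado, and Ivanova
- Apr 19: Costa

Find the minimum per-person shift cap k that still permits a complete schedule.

3

With 4 pharmacists and 9 worker-slots to fill, someone must work at least ⌈9/4⌉ = 3 shifts, so k ≥ 3.
k = 3 works: Apr 12→Quispe, Apr 13→Costa, Apr 14→Costa, Apr 15→Quispe, Apr 16→Quispe+Delgado, Apr 17→Delgado, Apr 18→Delgado, Apr 19→Costa.
Loads: Quispe 3, Costa 3, Delgado 3, Ivanova 0 — all ≤ 3.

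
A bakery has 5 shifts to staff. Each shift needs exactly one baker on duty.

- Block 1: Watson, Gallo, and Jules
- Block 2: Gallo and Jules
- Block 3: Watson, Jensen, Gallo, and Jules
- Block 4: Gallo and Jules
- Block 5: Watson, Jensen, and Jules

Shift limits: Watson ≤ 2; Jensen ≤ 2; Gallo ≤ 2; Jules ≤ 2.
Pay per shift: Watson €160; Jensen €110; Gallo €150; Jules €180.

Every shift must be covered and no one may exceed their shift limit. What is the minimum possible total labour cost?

€680

Picking the cheapest available baker for each shift independently would cost €670, but that ignores the shift limits.
An optimal schedule: Block 1→Watson, Block 2→Gallo, Block 3→Jensen, Block 4→Gallo, Block 5→Jensen.
Total: 160 + 150 + 110 + 150 + 110 = €680.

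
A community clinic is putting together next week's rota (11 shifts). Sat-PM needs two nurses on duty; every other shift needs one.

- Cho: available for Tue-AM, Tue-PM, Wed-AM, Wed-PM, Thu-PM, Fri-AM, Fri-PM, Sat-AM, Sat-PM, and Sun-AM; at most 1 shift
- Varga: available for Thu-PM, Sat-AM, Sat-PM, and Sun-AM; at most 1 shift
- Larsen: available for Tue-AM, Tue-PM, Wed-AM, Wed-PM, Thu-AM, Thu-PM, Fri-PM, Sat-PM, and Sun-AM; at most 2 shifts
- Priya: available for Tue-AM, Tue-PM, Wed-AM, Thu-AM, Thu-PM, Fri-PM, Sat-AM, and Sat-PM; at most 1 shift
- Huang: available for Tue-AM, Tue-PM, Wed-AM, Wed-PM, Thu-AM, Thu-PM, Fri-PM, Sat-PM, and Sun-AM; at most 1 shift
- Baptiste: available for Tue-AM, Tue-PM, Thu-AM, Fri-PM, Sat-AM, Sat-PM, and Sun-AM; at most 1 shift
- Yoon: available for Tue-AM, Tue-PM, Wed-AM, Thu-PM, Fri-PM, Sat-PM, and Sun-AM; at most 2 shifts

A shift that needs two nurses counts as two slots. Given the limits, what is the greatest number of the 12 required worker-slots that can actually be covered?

9

Total capacity across all nurses is 1+1+2+1+1+1+2 = 9, and 12 slots are needed, so at most 9 can be filled.
An assignment achieving 9: Tue-AM→Huang, Tue-PM→Baptiste, Wed-AM→Priya, Wed-PM→Larsen, Thu-AM→Larsen, Thu-PM→Yoon, Fri-AM→Cho, Fri-PM→Yoon, Sat-AM→Varga.
Loads: Cho 1/1, Varga 1/1, Larsen 2/2, Priya 1/1, Huang 1/1, Baptiste 1/1, Yoon 2/2.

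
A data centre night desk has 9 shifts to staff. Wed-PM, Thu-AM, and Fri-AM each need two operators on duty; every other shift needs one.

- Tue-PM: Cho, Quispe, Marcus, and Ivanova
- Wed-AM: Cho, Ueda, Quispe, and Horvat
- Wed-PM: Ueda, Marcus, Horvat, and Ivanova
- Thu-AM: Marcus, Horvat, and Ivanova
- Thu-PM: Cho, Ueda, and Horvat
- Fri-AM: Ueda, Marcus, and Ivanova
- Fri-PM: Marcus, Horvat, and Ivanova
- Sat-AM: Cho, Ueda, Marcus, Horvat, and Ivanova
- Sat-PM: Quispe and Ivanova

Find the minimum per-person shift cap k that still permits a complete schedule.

With 6 operators and 12 worker-slots to fill, someone must work at least ⌈12/6⌉ = 2 shifts, so k ≥ 2.
k = 2 works: Tue-PM→Cho, Wed-AM→Quispe, Wed-PM→Ueda+Ivanova, Thu-AM→Marcus+Horvat, Thu-PM→Cho, Fri-AM→Ueda+Marcus, Fri-PM→Horvat, Sat-AM→Ivanova, Sat-PM→Quispe.
Loads: Cho 2, Ueda 2, Quispe 2, Marcus 2, Horvat 2, Ivanova 2 — all ≤ 2.

2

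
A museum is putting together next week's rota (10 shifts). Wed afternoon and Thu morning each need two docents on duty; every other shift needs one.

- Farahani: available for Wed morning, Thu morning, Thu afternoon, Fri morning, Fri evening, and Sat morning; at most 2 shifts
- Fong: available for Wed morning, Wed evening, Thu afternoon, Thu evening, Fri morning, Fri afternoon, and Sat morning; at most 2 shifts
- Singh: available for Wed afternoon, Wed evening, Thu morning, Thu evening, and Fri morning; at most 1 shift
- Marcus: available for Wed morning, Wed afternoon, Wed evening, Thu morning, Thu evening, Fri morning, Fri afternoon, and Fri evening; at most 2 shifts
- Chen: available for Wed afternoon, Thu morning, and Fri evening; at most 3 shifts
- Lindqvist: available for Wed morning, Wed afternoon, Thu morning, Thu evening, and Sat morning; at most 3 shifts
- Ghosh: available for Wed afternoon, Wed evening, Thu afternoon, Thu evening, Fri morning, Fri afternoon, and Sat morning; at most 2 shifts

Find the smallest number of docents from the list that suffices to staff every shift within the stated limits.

12 slots to fill and no one can take more than 3, so at least ⌈12/3⌉ = 4 docents are needed.
Any 4 docents together have capacity at most 3+3+2+2 = 10 < 12 slots, so 4 can never suffice.
Farahani, Fong, Marcus, Chen, and Lindqvist alone can cover everything: Wed morning→Lindqvist, Wed afternoon→Marcus+Chen, Wed evening→Fong, Thu morning→Chen+Lindqvist, Thu afternoon→Farahani, Thu evening→Marcus, Fri morning→Farahani, Fri afternoon→Fong, Fri evening→Chen, Sat morning→Lindqvist.

5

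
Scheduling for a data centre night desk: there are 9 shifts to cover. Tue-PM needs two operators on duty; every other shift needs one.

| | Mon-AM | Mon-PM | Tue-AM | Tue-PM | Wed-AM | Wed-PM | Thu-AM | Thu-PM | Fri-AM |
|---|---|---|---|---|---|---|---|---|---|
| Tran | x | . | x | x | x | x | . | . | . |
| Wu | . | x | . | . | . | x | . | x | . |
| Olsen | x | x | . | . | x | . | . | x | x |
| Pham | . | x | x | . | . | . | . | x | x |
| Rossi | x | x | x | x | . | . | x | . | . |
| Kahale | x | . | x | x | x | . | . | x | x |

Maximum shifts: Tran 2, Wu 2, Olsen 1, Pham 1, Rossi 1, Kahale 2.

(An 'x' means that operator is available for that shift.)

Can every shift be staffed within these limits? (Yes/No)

Total capacity is 2+2+1+1+1+2 = 9 but 10 worker-slots are needed — infeasible.

No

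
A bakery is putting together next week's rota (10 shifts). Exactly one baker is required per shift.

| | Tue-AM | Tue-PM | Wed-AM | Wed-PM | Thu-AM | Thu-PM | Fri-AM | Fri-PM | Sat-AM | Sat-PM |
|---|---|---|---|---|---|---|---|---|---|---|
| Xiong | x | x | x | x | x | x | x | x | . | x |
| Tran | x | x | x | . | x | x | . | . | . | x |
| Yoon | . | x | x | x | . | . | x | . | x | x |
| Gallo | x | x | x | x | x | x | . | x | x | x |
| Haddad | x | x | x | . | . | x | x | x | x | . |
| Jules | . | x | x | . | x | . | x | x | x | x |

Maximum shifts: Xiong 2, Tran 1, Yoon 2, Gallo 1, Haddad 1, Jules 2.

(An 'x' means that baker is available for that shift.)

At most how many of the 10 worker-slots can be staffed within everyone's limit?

9

Total capacity across all bakers is 2+1+2+1+1+2 = 9, and 10 slots are needed, so at most 9 can be filled.
An assignment achieving 9: Tue-AM→Xiong, Tue-PM→Jules, Wed-PM→Xiong, Thu-AM→Tran, Thu-PM→Gallo, Fri-AM→Yoon, Fri-PM→Haddad, Sat-AM→Yoon, Sat-PM→Jules.
Loads: Xiong 2/2, Tran 1/1, Yoon 2/2, Gallo 1/1, Haddad 1/1, Jules 2/2.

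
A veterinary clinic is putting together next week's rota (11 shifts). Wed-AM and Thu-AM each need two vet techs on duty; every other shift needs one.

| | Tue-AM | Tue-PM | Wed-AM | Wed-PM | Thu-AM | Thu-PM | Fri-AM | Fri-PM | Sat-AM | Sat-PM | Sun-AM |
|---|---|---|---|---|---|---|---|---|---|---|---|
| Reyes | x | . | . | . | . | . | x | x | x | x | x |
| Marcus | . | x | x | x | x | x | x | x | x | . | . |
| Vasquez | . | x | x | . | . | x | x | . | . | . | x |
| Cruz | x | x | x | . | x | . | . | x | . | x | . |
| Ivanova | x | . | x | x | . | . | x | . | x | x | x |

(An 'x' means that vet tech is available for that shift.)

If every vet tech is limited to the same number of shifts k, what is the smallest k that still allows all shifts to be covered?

With 5 vet techs and 13 worker-slots to fill, someone must work at least ⌈13/5⌉ = 3 shifts, so k ≥ 3.
k = 3 works: Tue-AM→Reyes, Tue-PM→Vasquez, Wed-AM→Cruz+Ivanova, Wed-PM→Marcus, Thu-AM→Marcus+Cruz, Thu-PM→Marcus, Fri-AM→Vasquez, Fri-PM→Reyes, Sat-AM→Reyes, Sat-PM→Cruz, Sun-AM→Vasquez.
Loads: Reyes 3, Marcus 3, Vasquez 3, Cruz 3, Ivanova 1 — all ≤ 3.

3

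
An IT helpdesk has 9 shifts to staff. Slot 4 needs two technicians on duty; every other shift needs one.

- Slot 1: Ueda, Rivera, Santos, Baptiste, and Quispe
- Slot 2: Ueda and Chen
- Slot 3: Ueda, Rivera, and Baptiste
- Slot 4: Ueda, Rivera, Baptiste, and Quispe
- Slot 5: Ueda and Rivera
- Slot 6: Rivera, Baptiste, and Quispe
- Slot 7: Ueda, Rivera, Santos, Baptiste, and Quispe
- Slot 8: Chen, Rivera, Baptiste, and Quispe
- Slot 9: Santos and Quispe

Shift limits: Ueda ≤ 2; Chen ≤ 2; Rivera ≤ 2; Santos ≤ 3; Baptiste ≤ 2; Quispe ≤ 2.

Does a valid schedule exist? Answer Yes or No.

One valid schedule: Slot 1→Santos, Slot 2→Ueda, Slot 3→Rivera, Slot 4→Baptiste+Quispe, Slot 5→Ueda, Slot 6→Rivera, Slot 7→Santos, Slot 8→Chen, Slot 9→Santos.
Loads: Ueda 2/2, Chen 1/2, Rivera 2/2, Santos 3/3, Baptiste 1/2, Quispe 1/2 — all within limits.

Yes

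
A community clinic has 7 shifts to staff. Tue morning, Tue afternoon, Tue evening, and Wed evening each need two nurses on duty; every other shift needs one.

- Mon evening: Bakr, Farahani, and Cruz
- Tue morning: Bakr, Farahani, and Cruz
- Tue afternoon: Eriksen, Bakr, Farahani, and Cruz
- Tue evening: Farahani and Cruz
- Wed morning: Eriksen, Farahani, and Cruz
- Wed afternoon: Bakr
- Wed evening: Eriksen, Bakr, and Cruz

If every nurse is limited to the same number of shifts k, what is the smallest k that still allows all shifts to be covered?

3

With 4 nurses and 11 worker-slots to fill, someone must work at least ⌈11/4⌉ = 3 shifts, so k ≥ 3.
k = 3 works: Mon evening→Bakr, Tue morning→Bakr+Farahani, Tue afternoon→Eriksen+Farahani, Tue evening→Farahani+Cruz, Wed morning→Eriksen, Wed afternoon→Bakr, Wed evening→Eriksen+Cruz.
Loads: Eriksen 3, Bakr 3, Farahani 3, Cruz 2 — all ≤ 3.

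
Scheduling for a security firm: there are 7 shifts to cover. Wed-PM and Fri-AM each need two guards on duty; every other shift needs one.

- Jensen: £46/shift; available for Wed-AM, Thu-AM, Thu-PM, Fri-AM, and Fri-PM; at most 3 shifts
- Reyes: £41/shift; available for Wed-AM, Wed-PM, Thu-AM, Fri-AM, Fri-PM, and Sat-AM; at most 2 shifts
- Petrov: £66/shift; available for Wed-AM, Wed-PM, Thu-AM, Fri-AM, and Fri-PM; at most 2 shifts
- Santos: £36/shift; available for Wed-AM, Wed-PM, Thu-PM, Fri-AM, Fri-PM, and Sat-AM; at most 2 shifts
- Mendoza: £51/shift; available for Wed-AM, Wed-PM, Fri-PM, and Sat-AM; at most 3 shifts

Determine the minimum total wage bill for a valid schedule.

Picking the cheapest available guard for each shift independently would cost £339, but that ignores the shift limits.
An optimal schedule: Wed-AM→Jensen, Wed-PM→Santos+Mendoza, Thu-AM→Reyes, Thu-PM→Santos, Fri-AM→Reyes+Jensen, Fri-PM→Jensen, Sat-AM→Mendoza.
Total: 46 + 36 + 51 + 41 + 36 + 41 + 46 + 46 + 51 = £394.

£394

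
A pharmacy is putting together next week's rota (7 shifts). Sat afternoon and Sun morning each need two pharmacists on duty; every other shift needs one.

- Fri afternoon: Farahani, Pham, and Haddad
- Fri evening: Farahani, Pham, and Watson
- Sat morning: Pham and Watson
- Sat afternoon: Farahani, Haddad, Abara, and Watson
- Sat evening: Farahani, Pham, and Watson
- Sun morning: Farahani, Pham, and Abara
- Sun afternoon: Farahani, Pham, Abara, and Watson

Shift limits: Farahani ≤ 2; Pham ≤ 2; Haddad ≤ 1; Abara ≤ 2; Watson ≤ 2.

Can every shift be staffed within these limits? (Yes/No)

Yes

One valid schedule: Fri afternoon→Farahani, Fri evening→Farahani, Sat morning→Pham, Sat afternoon→Haddad+Watson, Sat evening→Watson, Sun morning→Pham+Abara, Sun afternoon→Abara.
Loads: Farahani 2/2, Pham 2/2, Haddad 1/1, Abara 2/2, Watson 2/2 — all within limits.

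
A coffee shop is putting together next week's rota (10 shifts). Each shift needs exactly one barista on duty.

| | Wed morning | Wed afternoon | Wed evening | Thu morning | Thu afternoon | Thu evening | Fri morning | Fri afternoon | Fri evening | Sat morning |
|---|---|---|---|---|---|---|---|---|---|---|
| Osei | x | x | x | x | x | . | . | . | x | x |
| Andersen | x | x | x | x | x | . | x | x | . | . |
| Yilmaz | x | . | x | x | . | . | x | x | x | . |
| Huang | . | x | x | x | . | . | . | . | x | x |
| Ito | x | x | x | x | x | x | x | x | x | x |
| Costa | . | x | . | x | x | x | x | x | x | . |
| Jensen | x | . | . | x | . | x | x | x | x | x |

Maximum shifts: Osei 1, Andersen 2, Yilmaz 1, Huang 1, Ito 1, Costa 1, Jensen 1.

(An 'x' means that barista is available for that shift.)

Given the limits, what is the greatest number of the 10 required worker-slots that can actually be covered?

8

Total capacity across all baristas is 1+2+1+1+1+1+1 = 8, and 10 slots are needed, so at most 8 can be filled.
An assignment achieving 8: Wed morning→Andersen, Wed afternoon→Andersen, Wed evening→Yilmaz, Thu afternoon→Osei, Thu evening→Ito, Fri morning→Costa, Fri afternoon→Jensen, Sat morning→Huang.
Loads: Osei 1/1, Andersen 2/2, Yilmaz 1/1, Huang 1/1, Ito 1/1, Costa 1/1, Jensen 1/1.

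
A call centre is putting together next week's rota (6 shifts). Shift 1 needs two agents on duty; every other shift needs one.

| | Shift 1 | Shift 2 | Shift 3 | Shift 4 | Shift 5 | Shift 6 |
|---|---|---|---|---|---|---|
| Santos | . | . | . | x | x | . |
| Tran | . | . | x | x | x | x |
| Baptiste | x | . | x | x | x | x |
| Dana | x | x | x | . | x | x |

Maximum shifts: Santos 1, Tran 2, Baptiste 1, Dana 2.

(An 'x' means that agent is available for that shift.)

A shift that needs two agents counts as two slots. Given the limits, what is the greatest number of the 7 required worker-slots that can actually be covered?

6

Total capacity across all agents is 1+2+1+2 = 6, and 7 slots are needed, so at most 6 can be filled.
An assignment achieving 6: Shift 1→Baptiste+Dana, Shift 2→Dana, Shift 3→Tran, Shift 4→Santos, Shift 6→Tran.
Loads: Santos 1/1, Tran 2/2, Baptiste 1/1, Dana 2/2.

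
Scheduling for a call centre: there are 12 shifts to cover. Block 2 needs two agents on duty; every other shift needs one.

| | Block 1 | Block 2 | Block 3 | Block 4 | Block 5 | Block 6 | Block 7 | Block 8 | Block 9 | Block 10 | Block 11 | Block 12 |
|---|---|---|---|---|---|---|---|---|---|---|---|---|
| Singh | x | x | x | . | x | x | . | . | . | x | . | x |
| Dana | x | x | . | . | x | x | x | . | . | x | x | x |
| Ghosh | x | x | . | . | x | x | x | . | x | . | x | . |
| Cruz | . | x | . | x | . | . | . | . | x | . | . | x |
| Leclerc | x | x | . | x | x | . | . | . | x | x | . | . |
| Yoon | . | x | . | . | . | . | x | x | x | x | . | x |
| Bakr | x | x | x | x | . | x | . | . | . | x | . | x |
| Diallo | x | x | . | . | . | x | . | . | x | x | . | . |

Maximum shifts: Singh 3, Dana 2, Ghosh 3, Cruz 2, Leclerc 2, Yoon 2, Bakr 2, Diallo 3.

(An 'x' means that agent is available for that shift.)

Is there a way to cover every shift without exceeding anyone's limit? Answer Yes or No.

Block 8 can only be covered by Yoon, so that assignment is forced.
One valid schedule: Block 1→Ghosh, Block 2→Ghosh+Leclerc, Block 3→Singh, Block 4→Cruz, Block 5→Singh, Block 6→Singh, Block 7→Dana, Block 8→Yoon, Block 9→Ghosh, Block 10→Leclerc, Block 11→Dana, Block 12→Cruz.
Loads: Singh 3/3, Dana 2/2, Ghosh 3/3, Cruz 2/2, Leclerc 2/2, Yoon 1/2, Bakr 0/2, Diallo 0/3 — all within limits.

Yes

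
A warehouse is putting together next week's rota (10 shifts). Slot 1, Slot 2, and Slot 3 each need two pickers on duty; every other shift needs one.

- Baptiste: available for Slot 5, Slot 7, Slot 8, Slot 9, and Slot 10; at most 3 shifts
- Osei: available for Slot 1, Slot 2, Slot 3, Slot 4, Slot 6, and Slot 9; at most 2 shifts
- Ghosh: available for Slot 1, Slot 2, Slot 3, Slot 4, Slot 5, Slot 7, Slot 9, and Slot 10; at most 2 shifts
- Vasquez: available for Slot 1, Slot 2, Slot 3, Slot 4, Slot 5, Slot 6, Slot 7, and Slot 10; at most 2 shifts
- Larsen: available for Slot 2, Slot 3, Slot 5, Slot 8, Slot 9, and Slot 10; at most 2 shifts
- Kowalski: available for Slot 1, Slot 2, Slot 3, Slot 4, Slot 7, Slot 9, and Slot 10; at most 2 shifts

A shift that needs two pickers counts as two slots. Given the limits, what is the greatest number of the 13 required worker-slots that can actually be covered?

13

Total capacity across all pickers is 3+2+2+2+2+2 = 13, and 13 slots are needed, so at most 13 can be filled.
An assignment achieving 13: Slot 1→Osei+Ghosh, Slot 2→Vasquez+Larsen, Slot 3→Vasquez+Larsen, Slot 4→Ghosh, Slot 5→Baptiste, Slot 6→Osei, Slot 7→Baptiste, Slot 8→Baptiste, Slot 9→Kowalski, Slot 10→Kowalski.
Loads: Baptiste 3/3, Osei 2/2, Ghosh 2/2, Vasquez 2/2, Larsen 2/2, Kowalski 2/2.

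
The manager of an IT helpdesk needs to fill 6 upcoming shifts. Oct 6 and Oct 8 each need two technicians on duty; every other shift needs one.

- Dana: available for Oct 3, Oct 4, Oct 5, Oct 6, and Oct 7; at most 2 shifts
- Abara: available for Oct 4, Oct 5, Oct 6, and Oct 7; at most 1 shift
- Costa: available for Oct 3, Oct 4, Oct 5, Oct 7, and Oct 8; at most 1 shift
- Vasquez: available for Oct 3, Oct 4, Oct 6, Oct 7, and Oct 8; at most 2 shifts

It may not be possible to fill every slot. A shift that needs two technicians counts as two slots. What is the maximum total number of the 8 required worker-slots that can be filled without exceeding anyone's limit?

Total capacity across all technicians is 2+1+1+2 = 6, and 8 slots are needed, so at most 6 can be filled.
An assignment achieving 6: Oct 3→Dana, Oct 5→Dana, Oct 6→Abara+Vasquez, Oct 8→Costa+Vasquez.
Loads: Dana 2/2, Abara 1/1, Costa 1/1, Vasquez 2/2.

6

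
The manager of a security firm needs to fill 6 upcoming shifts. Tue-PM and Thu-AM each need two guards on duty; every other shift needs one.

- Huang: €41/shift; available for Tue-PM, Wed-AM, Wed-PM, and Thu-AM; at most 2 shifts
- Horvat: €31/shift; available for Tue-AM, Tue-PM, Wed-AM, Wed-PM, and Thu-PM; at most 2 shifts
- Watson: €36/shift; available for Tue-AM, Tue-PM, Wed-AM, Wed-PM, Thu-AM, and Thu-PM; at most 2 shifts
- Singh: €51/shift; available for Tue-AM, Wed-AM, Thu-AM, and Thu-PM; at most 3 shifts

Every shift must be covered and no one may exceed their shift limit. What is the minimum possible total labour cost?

Picking the cheapest available guard for each shift independently would cost €268, but that ignores the shift limits.
An optimal schedule: Tue-AM→Horvat, Tue-PM→Huang+Horvat, Wed-AM→Singh, Wed-PM→Huang, Thu-AM→Watson+Singh, Thu-PM→Watson.
Total: 31 + 41 + 31 + 51 + 41 + 36 + 51 + 36 = €318.

€318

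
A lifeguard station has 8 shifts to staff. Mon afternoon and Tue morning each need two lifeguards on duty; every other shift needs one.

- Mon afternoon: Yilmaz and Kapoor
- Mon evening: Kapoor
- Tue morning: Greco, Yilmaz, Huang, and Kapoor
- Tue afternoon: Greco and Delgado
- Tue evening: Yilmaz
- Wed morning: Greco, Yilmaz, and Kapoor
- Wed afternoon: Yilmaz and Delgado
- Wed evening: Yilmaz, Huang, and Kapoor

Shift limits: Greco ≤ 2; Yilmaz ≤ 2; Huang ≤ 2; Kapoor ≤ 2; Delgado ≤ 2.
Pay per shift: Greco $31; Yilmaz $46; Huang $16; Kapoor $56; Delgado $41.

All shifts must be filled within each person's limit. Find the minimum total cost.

$380

Mon afternoon can only be covered by Yilmaz and Kapoor, so that assignment is forced.
Mon evening can only be covered by Kapoor, so that assignment is forced.
Tue evening can only be covered by Yilmaz, so that assignment is forced.
Picking the cheapest available lifeguard for each shift independently would cost $370, but that ignores the shift limits.
An optimal schedule: Mon afternoon→Yilmaz+Kapoor, Mon evening→Kapoor, Tue morning→Greco+Huang, Tue afternoon→Delgado, Tue evening→Yilmaz, Wed morning→Greco, Wed afternoon→Delgado, Wed evening→Huang.
Total: 46 + 56 + 56 + 31 + 16 + 41 + 46 + 31 + 41 + 16 = $380.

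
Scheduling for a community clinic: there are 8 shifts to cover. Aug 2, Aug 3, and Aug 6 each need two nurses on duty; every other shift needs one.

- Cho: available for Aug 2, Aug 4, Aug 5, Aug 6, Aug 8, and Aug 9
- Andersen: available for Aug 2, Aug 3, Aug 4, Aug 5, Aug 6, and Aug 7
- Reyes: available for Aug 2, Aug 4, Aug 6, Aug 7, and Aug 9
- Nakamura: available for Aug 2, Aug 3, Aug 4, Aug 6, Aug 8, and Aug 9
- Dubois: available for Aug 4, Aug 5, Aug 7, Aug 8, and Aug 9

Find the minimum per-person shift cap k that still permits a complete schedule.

3

With 5 nurses and 11 worker-slots to fill, someone must work at least ⌈11/5⌉ = 3 shifts, so k ≥ 3.
k = 3 works: Aug 2→Reyes+Nakamura, Aug 3→Andersen+Nakamura, Aug 4→Andersen, Aug 5→Cho, Aug 6→Reyes+Nakamura, Aug 7→Andersen, Aug 8→Cho, Aug 9→Cho.
Loads: Cho 3, Andersen 3, Reyes 2, Nakamura 3, Dubois 0 — all ≤ 3.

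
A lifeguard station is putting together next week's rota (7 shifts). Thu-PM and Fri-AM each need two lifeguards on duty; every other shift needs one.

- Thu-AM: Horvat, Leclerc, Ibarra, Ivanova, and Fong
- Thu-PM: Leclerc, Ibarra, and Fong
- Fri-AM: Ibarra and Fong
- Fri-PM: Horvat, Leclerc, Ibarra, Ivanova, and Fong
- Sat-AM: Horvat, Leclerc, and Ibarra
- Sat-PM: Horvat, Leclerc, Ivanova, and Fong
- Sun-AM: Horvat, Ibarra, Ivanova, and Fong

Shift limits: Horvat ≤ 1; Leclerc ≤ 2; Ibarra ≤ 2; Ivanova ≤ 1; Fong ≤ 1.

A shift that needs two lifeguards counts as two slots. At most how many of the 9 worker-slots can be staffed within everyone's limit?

7

Total capacity across all lifeguards is 1+2+2+1+1 = 7, and 9 slots are needed, so at most 7 can be filled.
An assignment achieving 7: Thu-PM→Leclerc+Ibarra, Fri-AM→Ibarra+Fong, Sat-AM→Horvat, Sat-PM→Leclerc, Sun-AM→Ivanova.
Loads: Horvat 1/1, Leclerc 2/2, Ibarra 2/2, Ivanova 1/1, Fong 1/1.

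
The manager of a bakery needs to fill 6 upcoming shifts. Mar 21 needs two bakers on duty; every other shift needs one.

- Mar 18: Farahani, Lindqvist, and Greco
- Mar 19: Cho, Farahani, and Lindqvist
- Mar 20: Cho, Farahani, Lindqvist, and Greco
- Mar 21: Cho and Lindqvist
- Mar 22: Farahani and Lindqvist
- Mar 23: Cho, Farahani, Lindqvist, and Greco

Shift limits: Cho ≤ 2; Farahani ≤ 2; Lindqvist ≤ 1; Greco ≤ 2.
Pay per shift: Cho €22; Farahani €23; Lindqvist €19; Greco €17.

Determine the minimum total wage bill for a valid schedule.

Mar 21 can only be covered by Cho and Lindqvist, so that assignment is forced.
Picking the cheapest available baker for each shift independently would cost €130, but that ignores the shift limits.
An optimal schedule: Mar 18→Farahani, Mar 19→Cho, Mar 20→Greco, Mar 21→Cho+Lindqvist, Mar 22→Farahani, Mar 23→Greco.
Total: 23 + 22 + 17 + 22 + 19 + 23 + 17 = €143.

€143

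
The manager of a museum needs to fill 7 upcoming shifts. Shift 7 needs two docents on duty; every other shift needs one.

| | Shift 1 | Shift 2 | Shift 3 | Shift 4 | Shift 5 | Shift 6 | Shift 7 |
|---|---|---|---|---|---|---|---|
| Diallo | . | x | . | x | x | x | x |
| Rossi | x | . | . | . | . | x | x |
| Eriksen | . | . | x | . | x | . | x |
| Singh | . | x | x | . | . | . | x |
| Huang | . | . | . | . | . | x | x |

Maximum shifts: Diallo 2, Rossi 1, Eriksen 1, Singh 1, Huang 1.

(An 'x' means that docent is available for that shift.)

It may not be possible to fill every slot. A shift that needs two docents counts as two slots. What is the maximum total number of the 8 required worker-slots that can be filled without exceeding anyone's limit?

6

Total capacity across all docents is 2+1+1+1+1 = 6, and 8 slots are needed, so at most 6 can be filled.
An assignment achieving 6: Shift 1→Rossi, Shift 2→Diallo, Shift 3→Eriksen, Shift 4→Diallo, Shift 6→Huang, Shift 7→Singh.
Loads: Diallo 2/2, Rossi 1/1, Eriksen 1/1, Singh 1/1, Huang 1/1.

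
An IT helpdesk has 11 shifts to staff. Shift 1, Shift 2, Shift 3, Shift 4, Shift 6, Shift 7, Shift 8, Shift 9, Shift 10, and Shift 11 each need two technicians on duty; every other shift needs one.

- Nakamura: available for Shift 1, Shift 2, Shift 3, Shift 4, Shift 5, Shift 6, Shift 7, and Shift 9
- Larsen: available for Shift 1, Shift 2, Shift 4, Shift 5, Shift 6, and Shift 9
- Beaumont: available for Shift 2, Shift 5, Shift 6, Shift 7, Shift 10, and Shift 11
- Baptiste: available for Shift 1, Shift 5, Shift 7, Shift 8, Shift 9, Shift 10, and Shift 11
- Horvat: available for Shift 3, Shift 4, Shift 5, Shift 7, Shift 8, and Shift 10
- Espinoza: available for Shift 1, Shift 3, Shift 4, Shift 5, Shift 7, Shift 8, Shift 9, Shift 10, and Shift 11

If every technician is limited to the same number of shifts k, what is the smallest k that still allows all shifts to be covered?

4

With 6 technicians and 21 worker-slots to fill, someone must work at least ⌈21/6⌉ = 4 shifts, so k ≥ 4.
k = 4 works: Shift 1→Nakamura+Larsen, Shift 2→Nakamura+Larsen, Shift 3→Nakamura+Horvat, Shift 4→Larsen+Horvat, Shift 5→Beaumont, Shift 6→Nakamura+Larsen, Shift 7→Beaumont+Horvat, Shift 8→Baptiste+Horvat, Shift 9→Baptiste+Espinoza, Shift 10→Beaumont+Baptiste, Shift 11→Beaumont+Baptiste.
Loads: Nakamura 4, Larsen 4, Beaumont 4, Baptiste 4, Horvat 4, Espinoza 1 — all ≤ 4.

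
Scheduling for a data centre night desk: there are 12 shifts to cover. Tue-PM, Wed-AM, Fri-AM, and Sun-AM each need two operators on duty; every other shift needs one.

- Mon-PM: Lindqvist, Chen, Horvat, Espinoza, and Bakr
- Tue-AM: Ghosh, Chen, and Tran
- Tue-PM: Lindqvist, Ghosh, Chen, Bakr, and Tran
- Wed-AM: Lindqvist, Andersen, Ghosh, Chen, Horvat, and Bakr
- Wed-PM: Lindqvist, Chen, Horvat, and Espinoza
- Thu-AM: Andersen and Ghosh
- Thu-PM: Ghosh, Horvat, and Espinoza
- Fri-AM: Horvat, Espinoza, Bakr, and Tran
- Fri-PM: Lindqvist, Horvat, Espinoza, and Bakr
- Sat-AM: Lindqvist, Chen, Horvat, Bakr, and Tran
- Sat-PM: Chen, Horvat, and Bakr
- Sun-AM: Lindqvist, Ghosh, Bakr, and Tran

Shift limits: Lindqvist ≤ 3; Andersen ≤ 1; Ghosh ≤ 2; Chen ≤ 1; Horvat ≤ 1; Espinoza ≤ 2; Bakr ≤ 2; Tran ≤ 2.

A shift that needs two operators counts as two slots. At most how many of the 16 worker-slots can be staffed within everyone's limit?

Total capacity across all operators is 3+1+2+1+1+2+2+2 = 14, and 16 slots are needed, so at most 14 can be filled.
An assignment achieving 14: Mon-PM→Espinoza, Tue-AM→Ghosh, Tue-PM→Bakr+Tran, Wed-PM→Lindqvist, Thu-AM→Andersen, Thu-PM→Ghosh, Fri-AM→Horvat+Espinoza, Fri-PM→Lindqvist, Sat-AM→Tran, Sat-PM→Chen, Sun-AM→Lindqvist+Bakr.
Loads: Lindqvist 3/3, Andersen 1/1, Ghosh 2/2, Chen 1/1, Horvat 1/1, Espinoza 2/2, Bakr 2/2, Tran 2/2.

14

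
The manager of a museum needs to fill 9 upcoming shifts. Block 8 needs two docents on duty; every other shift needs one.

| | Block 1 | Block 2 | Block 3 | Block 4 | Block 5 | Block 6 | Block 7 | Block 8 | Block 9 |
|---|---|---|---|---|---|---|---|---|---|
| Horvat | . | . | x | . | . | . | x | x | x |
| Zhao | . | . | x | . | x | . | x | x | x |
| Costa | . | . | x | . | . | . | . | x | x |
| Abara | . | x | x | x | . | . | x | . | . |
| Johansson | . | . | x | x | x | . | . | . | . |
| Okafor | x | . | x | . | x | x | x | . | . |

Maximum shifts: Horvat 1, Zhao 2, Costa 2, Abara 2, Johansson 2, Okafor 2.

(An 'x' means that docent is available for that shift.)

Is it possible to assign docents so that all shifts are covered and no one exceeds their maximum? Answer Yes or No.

Yes

Block 1 can only be covered by Okafor, so that assignment is forced.
Block 2 can only be covered by Abara, so that assignment is forced.
Block 6 can only be covered by Okafor, so that assignment is forced.
One valid schedule: Block 1→Okafor, Block 2→Abara, Block 3→Johansson, Block 4→Abara, Block 5→Zhao, Block 6→Okafor, Block 7→Zhao, Block 8→Horvat+Costa, Block 9→Costa.
Loads: Horvat 1/1, Zhao 2/2, Costa 2/2, Abara 2/2, Johansson 1/2, Okafor 2/2 — all within limits.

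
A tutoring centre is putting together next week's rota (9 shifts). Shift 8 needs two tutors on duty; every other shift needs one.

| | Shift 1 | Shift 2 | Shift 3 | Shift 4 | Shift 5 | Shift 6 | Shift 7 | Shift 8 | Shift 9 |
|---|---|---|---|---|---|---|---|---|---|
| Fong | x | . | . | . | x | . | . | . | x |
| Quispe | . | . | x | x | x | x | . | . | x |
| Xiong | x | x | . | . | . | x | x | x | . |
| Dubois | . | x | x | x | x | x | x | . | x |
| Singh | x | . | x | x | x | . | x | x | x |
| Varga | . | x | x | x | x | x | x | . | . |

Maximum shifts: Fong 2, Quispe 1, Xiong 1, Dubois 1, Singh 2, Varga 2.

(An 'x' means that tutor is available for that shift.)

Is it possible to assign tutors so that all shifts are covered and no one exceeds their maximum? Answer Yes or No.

No

Total capacity is 2+1+1+1+2+2 = 9 but 10 worker-slots are needed — infeasible.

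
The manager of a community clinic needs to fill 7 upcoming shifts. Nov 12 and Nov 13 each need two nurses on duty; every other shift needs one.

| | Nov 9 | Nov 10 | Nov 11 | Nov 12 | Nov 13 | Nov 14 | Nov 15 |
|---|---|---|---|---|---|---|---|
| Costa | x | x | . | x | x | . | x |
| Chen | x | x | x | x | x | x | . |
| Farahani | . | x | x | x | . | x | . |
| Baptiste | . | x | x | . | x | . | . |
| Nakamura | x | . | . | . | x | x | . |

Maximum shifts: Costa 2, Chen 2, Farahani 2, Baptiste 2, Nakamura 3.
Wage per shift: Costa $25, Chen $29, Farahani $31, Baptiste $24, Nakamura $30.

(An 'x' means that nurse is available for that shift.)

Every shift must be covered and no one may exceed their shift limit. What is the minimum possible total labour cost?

$246

Nov 15 can only be covered by Costa, so that assignment is forced.
Picking the cheapest available nurse for each shift independently would cost $230, but that ignores the shift limits.
An optimal schedule: Nov 9→Nakamura, Nov 10→Baptiste, Nov 11→Baptiste, Nov 12→Costa+Chen, Nov 13→Chen+Nakamura, Nov 14→Nakamura, Nov 15→Costa.
Total: 30 + 24 + 24 + 25 + 29 + 29 + 30 + 30 + 25 = $246.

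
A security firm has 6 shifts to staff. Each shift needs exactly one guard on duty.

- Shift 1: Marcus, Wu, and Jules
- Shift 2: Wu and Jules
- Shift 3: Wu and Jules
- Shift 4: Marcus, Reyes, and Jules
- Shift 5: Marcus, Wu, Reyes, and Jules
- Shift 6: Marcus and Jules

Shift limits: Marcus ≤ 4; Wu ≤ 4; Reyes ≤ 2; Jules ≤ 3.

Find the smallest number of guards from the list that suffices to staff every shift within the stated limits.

6 slots to fill and no one can take more than 4, so at least ⌈6/4⌉ = 2 guards are needed.
Marcus and Wu alone can cover everything: Shift 1→Marcus, Shift 2→Wu, Shift 3→Wu, Shift 4→Marcus, Shift 5→Marcus, Shift 6→Marcus.

2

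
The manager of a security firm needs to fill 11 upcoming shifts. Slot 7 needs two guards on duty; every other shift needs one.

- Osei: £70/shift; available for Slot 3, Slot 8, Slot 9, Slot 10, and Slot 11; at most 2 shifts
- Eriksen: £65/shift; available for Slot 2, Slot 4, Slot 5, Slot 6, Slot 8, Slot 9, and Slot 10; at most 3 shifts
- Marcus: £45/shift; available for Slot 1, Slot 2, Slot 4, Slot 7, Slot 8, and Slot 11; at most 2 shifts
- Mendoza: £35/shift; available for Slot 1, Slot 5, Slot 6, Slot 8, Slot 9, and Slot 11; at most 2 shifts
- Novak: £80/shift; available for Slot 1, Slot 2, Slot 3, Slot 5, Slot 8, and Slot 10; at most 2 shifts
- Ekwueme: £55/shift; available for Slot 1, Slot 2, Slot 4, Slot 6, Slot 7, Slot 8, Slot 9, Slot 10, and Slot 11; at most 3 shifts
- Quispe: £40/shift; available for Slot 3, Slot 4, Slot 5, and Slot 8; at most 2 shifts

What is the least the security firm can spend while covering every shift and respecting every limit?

Slot 7 can only be covered by Marcus and Ekwueme, so that assignment is forced.
Picking the cheapest available guard for each shift independently would cost £490, but that ignores the shift limits.
An optimal schedule: Slot 1→Mendoza, Slot 2→Marcus, Slot 3→Quispe, Slot 4→Quispe, Slot 5→Eriksen, Slot 6→Mendoza, Slot 7→Marcus+Ekwueme, Slot 8→Eriksen, Slot 9→Ekwueme, Slot 10→Eriksen, Slot 11→Ekwueme.
Total: 35 + 45 + 40 + 40 + 65 + 35 + 45 + 55 + 65 + 55 + 65 + 55 = £600.

£600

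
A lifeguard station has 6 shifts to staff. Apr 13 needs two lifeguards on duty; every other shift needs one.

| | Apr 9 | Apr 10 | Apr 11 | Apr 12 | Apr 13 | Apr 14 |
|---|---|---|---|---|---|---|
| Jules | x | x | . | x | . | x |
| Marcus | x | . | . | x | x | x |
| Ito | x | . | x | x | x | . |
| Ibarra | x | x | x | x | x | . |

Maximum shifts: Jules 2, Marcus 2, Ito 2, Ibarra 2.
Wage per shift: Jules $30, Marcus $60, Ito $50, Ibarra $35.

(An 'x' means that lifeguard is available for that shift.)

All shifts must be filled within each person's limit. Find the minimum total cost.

$290

Picking the cheapest available lifeguard for each shift independently would cost $240, but that ignores the shift limits.
An optimal schedule: Apr 9→Ito, Apr 10→Jules, Apr 11→Ibarra, Apr 12→Marcus, Apr 13→Ibarra+Ito, Apr 14→Jules.
Total: 50 + 30 + 35 + 60 + 35 + 50 + 30 = $290.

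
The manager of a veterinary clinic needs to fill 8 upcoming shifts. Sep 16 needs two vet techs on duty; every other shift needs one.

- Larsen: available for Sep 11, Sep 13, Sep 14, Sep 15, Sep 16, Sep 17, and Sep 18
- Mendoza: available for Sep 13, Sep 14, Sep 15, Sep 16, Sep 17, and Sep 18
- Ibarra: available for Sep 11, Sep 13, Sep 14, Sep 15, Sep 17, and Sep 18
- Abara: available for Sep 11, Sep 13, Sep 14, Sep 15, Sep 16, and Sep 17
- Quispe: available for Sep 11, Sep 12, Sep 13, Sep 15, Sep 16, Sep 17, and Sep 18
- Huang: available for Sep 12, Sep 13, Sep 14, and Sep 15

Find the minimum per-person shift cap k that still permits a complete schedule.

2

With 6 vet techs and 9 worker-slots to fill, someone must work at least ⌈9/6⌉ = 2 shifts, so k ≥ 2.
k = 2 works: Sep 11→Larsen, Sep 12→Quispe, Sep 13→Ibarra, Sep 14→Mendoza, Sep 15→Ibarra, Sep 16→Abara+Quispe, Sep 17→Mendoza, Sep 18→Larsen.
Loads: Larsen 2, Mendoza 2, Ibarra 2, Abara 1, Quispe 2, Huang 0 — all ≤ 2.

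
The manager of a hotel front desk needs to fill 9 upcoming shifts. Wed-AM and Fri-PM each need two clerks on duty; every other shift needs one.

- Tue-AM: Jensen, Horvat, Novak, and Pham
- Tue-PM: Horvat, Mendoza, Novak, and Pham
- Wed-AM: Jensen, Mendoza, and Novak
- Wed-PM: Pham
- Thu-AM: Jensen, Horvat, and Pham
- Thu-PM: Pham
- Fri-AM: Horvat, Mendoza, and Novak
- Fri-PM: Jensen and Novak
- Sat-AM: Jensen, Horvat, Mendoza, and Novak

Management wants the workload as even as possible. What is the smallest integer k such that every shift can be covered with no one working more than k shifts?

With 5 clerks and 11 worker-slots to fill, someone must work at least ⌈11/5⌉ = 3 shifts, so k ≥ 3.
k = 3 works: Tue-AM→Horvat, Tue-PM→Horvat, Wed-AM→Jensen+Mendoza, Wed-PM→Pham, Thu-AM→Jensen, Thu-PM→Pham, Fri-AM→Horvat, Fri-PM→Jensen+Novak, Sat-AM→Mendoza.
Loads: Jensen 3, Horvat 3, Mendoza 2, Novak 1, Pham 2 — all ≤ 3.

3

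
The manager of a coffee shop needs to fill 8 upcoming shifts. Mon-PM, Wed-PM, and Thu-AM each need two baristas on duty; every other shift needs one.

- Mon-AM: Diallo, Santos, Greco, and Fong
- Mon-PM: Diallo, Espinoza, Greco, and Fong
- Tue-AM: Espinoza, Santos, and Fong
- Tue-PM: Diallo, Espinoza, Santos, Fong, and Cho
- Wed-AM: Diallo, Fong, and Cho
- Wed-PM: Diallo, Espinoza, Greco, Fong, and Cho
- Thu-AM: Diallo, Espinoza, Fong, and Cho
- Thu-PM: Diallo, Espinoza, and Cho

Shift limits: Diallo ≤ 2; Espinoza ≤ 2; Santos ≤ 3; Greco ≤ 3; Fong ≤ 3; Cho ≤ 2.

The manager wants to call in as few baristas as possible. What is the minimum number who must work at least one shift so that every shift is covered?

11 slots to fill and no one can take more than 3, so at least ⌈11/3⌉ = 4 baristas are needed.
No set of 4 baristas can cover every shift (each such set leaves at least one shift with no one available or exceeds a cap).
Diallo, Espinoza, Santos, Greco, and Fong alone can cover everything: Mon-AM→Santos, Mon-PM→Greco+Fong, Tue-AM→Espinoza, Tue-PM→Santos, Wed-AM→Diallo, Wed-PM→Greco+Fong, Thu-AM→Espinoza+Fong, Thu-PM→Diallo.

5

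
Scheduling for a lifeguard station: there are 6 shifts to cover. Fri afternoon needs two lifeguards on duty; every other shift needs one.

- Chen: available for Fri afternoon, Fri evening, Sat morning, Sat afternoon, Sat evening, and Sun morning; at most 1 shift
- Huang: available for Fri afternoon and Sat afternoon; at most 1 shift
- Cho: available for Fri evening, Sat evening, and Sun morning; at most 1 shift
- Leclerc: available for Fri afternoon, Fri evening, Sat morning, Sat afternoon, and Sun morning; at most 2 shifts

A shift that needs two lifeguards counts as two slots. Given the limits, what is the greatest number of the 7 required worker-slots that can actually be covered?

Total capacity across all lifeguards is 1+1+1+2 = 5, and 7 slots are needed, so at most 5 can be filled.
An assignment achieving 5: Fri afternoon→Huang+Leclerc, Fri evening→Leclerc, Sat morning→Chen, Sat evening→Cho.
Loads: Chen 1/1, Huang 1/1, Cho 1/1, Leclerc 2/2.

5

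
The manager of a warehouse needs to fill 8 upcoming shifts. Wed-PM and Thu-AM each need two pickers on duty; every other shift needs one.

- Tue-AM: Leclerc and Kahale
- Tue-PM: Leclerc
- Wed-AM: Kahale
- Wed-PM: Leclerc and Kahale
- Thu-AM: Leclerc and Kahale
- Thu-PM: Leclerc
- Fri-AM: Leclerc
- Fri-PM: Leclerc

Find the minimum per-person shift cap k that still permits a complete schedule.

With 2 pickers and 10 worker-slots to fill, someone must work at least ⌈10/2⌉ = 5 shifts, so k ≥ 5.
k = 5 is infeasible (exhaustive check).
k = 6 works: Tue-AM→Kahale, Tue-PM→Leclerc, Wed-AM→Kahale, Wed-PM→Leclerc+Kahale, Thu-AM→Leclerc+Kahale, Thu-PM→Leclerc, Fri-AM→Leclerc, Fri-PM→Leclerc.
Loads: Leclerc 6, Kahale 4 — all ≤ 6.

6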